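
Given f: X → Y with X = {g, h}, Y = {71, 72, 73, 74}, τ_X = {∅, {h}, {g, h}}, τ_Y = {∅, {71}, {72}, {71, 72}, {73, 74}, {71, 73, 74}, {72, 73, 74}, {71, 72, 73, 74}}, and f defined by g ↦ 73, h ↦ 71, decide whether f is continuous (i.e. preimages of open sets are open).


f is NOT continuous.

Compute f^{-1}(U) for each U ∈ τ_Y:
  U = ∅: f^{-1}(U) = ∅ ∈ τ_X ✓.
  U = {71}: f^{-1}(U) = {h} ∈ τ_X ✓.
  U = {72}: f^{-1}(U) = ∅ ∈ τ_X ✓.
  U = {71, 72}: f^{-1}(U) = {h} ∈ τ_X ✓.
  U = {73, 74}: f^{-1}(U) = {g} ∉ τ_X ✗.
  U = {71, 73, 74}: f^{-1}(U) = {g, h} ∈ τ_X ✓.
  U = {72, 73, 74}: f^{-1}(U) = {g} ∉ τ_X ✗.
  U = {71, 72, 73, 74}: f^{-1}(U) = {g, h} ∈ τ_X ✓.
Found U = {73, 74} with f^{-1}(U) = {g} not in τ_X. Therefore f is NOT continuous.


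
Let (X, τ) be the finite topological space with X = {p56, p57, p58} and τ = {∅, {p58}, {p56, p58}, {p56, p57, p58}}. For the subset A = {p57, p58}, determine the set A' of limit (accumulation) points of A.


A' = {p56, p57}

For each x ∈ X, list the open sets U ∈ τ with x ∈ U, then check whether U ∩ (A ∖ {x}) ≠ ∅ for every such U.
  x = p56: opens ∋ x are {p56, p58}, {p56, p57, p58}; each meets A ∖ {p56}, so x IS a limit point.
  x = p57: opens ∋ x are {p56, p57, p58}; each meets A ∖ {p57}, so x IS a limit point.
  x = p58: open {p58} ∋ x has {p58} ∩ (A ∖ {p58}) = ∅, so x is NOT a limit point.
Collecting: A' = {p56, p57}.


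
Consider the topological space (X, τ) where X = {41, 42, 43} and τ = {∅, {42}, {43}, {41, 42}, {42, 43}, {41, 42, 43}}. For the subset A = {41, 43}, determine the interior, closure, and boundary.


int(A) = {43}, cl(A) = {41, 43}, ∂A = {41}.

Closed sets in (X, τ) are complements of opens:
  closed(X, τ) = {∅, {41}, {43}, {41, 42}, {41, 43}, {41, 42, 43}}.
int(A) = ⋃ {U ∈ τ : U ⊆ A}. Opens contained in A: ∅, {43}.
Taking the union of these: int(A) = {43}.
cl(A) = ⋂ {C closed : A ⊆ C}. Closed sets containing A: {41, 43}, {41, 42, 43}.
Intersecting these: cl(A) = {41, 43}.
∂A = cl(A) ∖ int(A) = {41, 43} ∖ {43} = {41}.


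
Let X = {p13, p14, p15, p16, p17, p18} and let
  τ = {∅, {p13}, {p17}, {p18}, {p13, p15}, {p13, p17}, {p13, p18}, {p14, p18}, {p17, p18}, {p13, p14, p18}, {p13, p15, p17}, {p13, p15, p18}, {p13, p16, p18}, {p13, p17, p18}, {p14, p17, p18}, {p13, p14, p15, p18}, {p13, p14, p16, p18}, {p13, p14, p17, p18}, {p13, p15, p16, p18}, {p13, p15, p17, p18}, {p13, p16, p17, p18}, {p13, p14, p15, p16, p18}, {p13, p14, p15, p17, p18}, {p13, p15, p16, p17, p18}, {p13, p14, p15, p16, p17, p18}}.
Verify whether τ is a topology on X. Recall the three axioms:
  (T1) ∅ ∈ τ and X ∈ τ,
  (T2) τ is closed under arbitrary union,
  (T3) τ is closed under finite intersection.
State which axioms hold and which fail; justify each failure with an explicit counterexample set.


τ is NOT a topology on X.

Axiom (T1): ∅ ∈ τ? Yes; X ∈ τ? Yes.
Axiom (T2/T3): check pairwise unions and intersections of members of τ.
Counterexample for (T2): {p17} ∪ {p13, p14, p16, p18} = {p13, p14, p16, p17, p18} ∉ τ. Therefore τ is NOT a topology.


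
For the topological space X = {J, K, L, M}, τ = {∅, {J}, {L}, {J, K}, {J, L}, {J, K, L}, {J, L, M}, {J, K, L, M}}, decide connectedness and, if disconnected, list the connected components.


(X, τ) is connected.

Find clopen sets (U ∈ τ with X ∖ U ∈ τ):
  U = ∅, X ∖ U = {J, K, L, M} — both open, so U is clopen.
  U = {J, K, L, M}, X ∖ U = ∅ — both open, so U is clopen.
Only trivial clopens (∅ and X) exist, so (X, τ) is connected.
Compute connected components by grouping points that agree on all clopens:
  component: {J, K, L, M}


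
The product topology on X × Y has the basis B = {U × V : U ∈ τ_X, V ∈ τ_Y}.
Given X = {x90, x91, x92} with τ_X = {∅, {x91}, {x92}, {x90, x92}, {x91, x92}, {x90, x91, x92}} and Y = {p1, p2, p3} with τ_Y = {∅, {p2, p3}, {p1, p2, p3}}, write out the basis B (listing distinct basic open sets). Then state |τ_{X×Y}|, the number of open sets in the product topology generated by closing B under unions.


Basis B = {∅ × ∅, {x91} × {p2, p3}, {x92} × {p2, p3}, {x91} × {p1, p2, p3}, {x92} × {p1, p2, p3}, {x90, x92} × {p2, p3}, {x91, x92} × {p2, p3}, {x90, x92} × {p1, p2, p3}, {x90, x91, x92} × {p2, p3}, {x91, x92} × {p1, p2, p3}, {x90, x91, x92} × {p1, p2, p3}}; |τ_{X×Y}| = 18.

Enumerate products U × V with U ∈ τ_X, V ∈ τ_Y (deduplicated):
  ∅ × ∅ = {} (∅)
  {x91} × {p2, p3} = {(x91,p2), (x91,p3)}
  {x92} × {p2, p3} = {(x92,p2), (x92,p3)}
  {x91} × {p1, p2, p3} = {(x91,p1), (x91,p2), (x91,p3)}
  {x92} × {p1, p2, p3} = {(x92,p1), (x92,p2), (x92,p3)}
  {x90, x92} × {p2, p3} = {(x90,p2), (x90,p3), (x92,p2), (x92,p3)}
  {x91, x92} × {p2, p3} = {(x91,p2), (x91,p3), (x92,p2), (x92,p3)}
  {x90, x92} × {p1, p2, p3} = {(x90,p1), (x90,p2), (x90,p3), (x92,p1), (x92,p2), (x92,p3)}
  {x90, x91, x92} × {p2, p3} = {(x90,p2), (x90,p3), (x91,p2), (x91,p3), (x92,p2), (x92,p3)}
  {x91, x92} × {p1, p2, p3} = {(x91,p1), (x91,p2), (x91,p3), (x92,p1), (x92,p2), (x92,p3)}
  {x90, x91, x92} × {p1, p2, p3} = {(x90,p1), (x90,p2), (x90,p3), (x91,p1), (x91,p2), (x91,p3), (x92,p1), (x92,p2), (x92,p3)}
These 11 distinct sets form the basis B.
Close under arbitrary unions to get τ_{X×Y}; counting gives |τ_{X×Y}| = 18.


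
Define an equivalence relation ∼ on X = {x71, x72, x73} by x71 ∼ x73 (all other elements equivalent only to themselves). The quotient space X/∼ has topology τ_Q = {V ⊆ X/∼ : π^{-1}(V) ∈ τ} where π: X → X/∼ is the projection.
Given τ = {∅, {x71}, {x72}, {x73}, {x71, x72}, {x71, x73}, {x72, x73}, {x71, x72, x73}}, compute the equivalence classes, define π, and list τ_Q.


X/∼ = {[x71=x73], [x72]}; |τ_Q| = 4.

Equivalence classes: [x71=x73], [x72].
Quotient map π: X → X/∼ sends x71 ↦ [x71=x73], x72 ↦ [x72], x73 ↦ [x71=x73].
For each subset V ⊆ X/∼, compute π^{-1}(V) ⊆ X and check whether π^{-1}(V) ∈ τ. V is open in τ_Q iff π^{-1}(V) ∈ τ.
  V = {}: π^{-1}(V) = ∅ ∈ τ ✓.
  V = {[x71=x73]}: π^{-1}(V) = {x71, x73} ∈ τ ✓.
  V = {[x72]}: π^{-1}(V) = {x72} ∈ τ ✓.
  V = {[x71=x73], [x72]}: π^{-1}(V) = {x71, x72, x73} ∈ τ ✓.
Open sets in the quotient: τ_Q = {{}, {[x71=x73]}, {[x72]}, {[x71=x73], [x72]}} (4 elements).


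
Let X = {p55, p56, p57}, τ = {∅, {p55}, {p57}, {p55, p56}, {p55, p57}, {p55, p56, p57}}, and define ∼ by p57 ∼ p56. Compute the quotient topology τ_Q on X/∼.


X/∼ = {[p55], [p56=p57]}; |τ_Q| = 3.

Equivalence classes: [p55], [p56=p57].
Quotient map π: X → X/∼ sends p55 ↦ [p55], p56 ↦ [p56=p57], p57 ↦ [p56=p57].
For each subset V ⊆ X/∼, compute π^{-1}(V) ⊆ X and check whether π^{-1}(V) ∈ τ. V is open in τ_Q iff π^{-1}(V) ∈ τ.
  V = {}: π^{-1}(V) = ∅ ∈ τ ✓.
  V = {[p55]}: π^{-1}(V) = {p55} ∈ τ ✓.
  V = {[p56=p57]}: π^{-1}(V) = {p56, p57} ∉ τ ✗.
  V = {[p55], [p56=p57]}: π^{-1}(V) = {p55, p56, p57} ∈ τ ✓.
Open sets in the quotient: τ_Q = {{}, {[p55]}, {[p55], [p56=p57]}} (3 elements).


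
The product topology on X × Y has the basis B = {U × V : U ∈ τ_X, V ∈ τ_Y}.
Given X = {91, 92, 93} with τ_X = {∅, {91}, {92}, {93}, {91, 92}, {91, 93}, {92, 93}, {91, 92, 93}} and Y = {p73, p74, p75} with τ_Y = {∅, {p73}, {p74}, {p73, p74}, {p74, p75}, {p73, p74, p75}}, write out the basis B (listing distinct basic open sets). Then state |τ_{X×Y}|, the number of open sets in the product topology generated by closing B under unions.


Basis B = {∅ × ∅, {91} × {p73}, {91} × {p74}, {92} × {p73}, {92} × {p74}, {93} × {p73}, {93} × {p74}, {91} × {p73, p74}, {91, 92} × {p73}, {91, 93} × {p73}, {91} × {p74, p75}, {91, 92} × {p74}, {91, 93} × {p74}, {92} × {p73, p74}, {92, 93} × {p73}, {92} × {p74, p75}, {92, 93} × {p74}, {93} × {p73, p74}, {93} × {p74, p75}, {91} × {p73, p74, p75}, {91, 92, 93} × {p73}, {91, 92, 93} × {p74}, {92} × {p73, p74, p75}, {93} × {p73, p74, p75}, {91, 92} × {p73, p74}, {91, 93} × {p73, p74}, {91, 92} × {p74, p75}, {91, 93} × {p74, p75}, {92, 93} × {p73, p74}, {92, 93} × {p74, p75}, {91, 92} × {p73, p74, p75}, {91, 93} × {p73, p74, p75}, {91, 92, 93} × {p73, p74}, {91, 92, 93} × {p74, p75}, {92, 93} × {p73, p74, p75}, {91, 92, 93} × {p73, p74, p75}}; |τ_{X×Y}| = 216.

Enumerate products U × V with U ∈ τ_X, V ∈ τ_Y (deduplicated):
  ∅ × ∅ = {} (∅)
  {91} × {p73} = {(91,p73)}
  {91} × {p74} = {(91,p74)}
  {92} × {p73} = {(92,p73)}
  {92} × {p74} = {(92,p74)}
  {93} × {p73} = {(93,p73)}
  {93} × {p74} = {(93,p74)}
  {91} × {p73, p74} = {(91,p73), (91,p74)}
  {91, 92} × {p73} = {(91,p73), (92,p73)}
  {91, 93} × {p73} = {(91,p73), (93,p73)}
  {91} × {p74, p75} = {(91,p74), (91,p75)}
  {91, 92} × {p74} = {(91,p74), (92,p74)}
  {91, 93} × {p74} = {(91,p74), (93,p74)}
  {92} × {p73, p74} = {(92,p73), (92,p74)}
  {92, 93} × {p73} = {(92,p73), (93,p73)}
  {92} × {p74, p75} = {(92,p74), (92,p75)}
  {92, 93} × {p74} = {(92,p74), (93,p74)}
  {93} × {p73, p74} = {(93,p73), (93,p74)}
  {93} × {p74, p75} = {(93,p74), (93,p75)}
  {91} × {p73, p74, p75} = {(91,p73), (91,p74), (91,p75)}
  {91, 92, 93} × {p73} = {(91,p73), (92,p73), (93,p73)}
  {91, 92, 93} × {p74} = {(91,p74), (92,p74), (93,p74)}
  {92} × {p73, p74, p75} = {(92,p73), (92,p74), (92,p75)}
  {93} × {p73, p74, p75} = {(93,p73), (93,p74), (93,p75)}
  {91, 92} × {p73, p74} = {(91,p73), (91,p74), (92,p73), (92,p74)}
  {91, 93} × {p73, p74} = {(91,p73), (91,p74), (93,p73), (93,p74)}
  {91, 92} × {p74, p75} = {(91,p74), (91,p75), (92,p74), (92,p75)}
  {91, 93} × {p74, p75} = {(91,p74), (91,p75), (93,p74), (93,p75)}
  {92, 93} × {p73, p74} = {(92,p73), (92,p74), (93,p73), (93,p74)}
  {92, 93} × {p74, p75} = {(92,p74), (92,p75), (93,p74), (93,p75)}
  {91, 92} × {p73, p74, p75} = {(91,p73), (91,p74), (91,p75), (92,p73), (92,p74), (92,p75)}
  {91, 93} × {p73, p74, p75} = {(91,p73), (91,p74), (91,p75), (93,p73), (93,p74), (93,p75)}
  {91, 92, 93} × {p73, p74} = {(91,p73), (91,p74), (92,p73), (92,p74), (93,p73), (93,p74)}
  {91, 92, 93} × {p74, p75} = {(91,p74), (91,p75), (92,p74), (92,p75), (93,p74), (93,p75)}
  {92, 93} × {p73, p74, p75} = {(92,p73), (92,p74), (92,p75), (93,p73), (93,p74), (93,p75)}
  {91, 92, 93} × {p73, p74, p75} = {(91,p73), (91,p74), (91,p75), (92,p73), (92,p74), (92,p75), (93,p73), (93,p74), (93,p75)}
These 36 distinct sets form the basis B.
Close under arbitrary unions to get τ_{X×Y}; counting gives |τ_{X×Y}| = 216.


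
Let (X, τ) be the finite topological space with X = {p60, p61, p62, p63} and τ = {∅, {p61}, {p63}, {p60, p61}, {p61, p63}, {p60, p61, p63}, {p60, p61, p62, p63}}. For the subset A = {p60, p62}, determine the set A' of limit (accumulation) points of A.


A' = {p62}

For each x ∈ X, list the open sets U ∈ τ with x ∈ U, then check whether U ∩ (A ∖ {x}) ≠ ∅ for every such U.
  x = p60: open {p60, p61} ∋ x has {p60, p61} ∩ (A ∖ {p60}) = ∅, so x is NOT a limit point.
  x = p61: open {p61} ∋ x has {p61} ∩ (A ∖ {p61}) = ∅, so x is NOT a limit point.
  x = p62: opens ∋ x are {p60, p61, p62, p63}; each meets A ∖ {p62}, so x IS a limit point.
  x = p63: open {p63} ∋ x has {p63} ∩ (A ∖ {p63}) = ∅, so x is NOT a limit point.
Collecting: A' = {p62}.


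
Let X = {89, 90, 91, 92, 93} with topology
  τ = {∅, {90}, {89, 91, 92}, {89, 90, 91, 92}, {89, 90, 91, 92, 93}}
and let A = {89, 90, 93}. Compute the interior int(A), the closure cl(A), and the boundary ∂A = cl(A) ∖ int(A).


int(A) = {90}, cl(A) = {89, 90, 91, 92, 93}, ∂A = {89, 91, 92, 93}.

Closed sets in (X, τ) are complements of opens:
  closed(X, τ) = {∅, {93}, {90, 93}, {89, 91, 92, 93}, {89, 90, 91, 92, 93}}.
int(A) = ⋃ {U ∈ τ : U ⊆ A}. Opens contained in A: ∅, {90}.
Taking the union of these: int(A) = {90}.
cl(A) = ⋂ {C closed : A ⊆ C}. Closed sets containing A: {89, 90, 91, 92, 93}.
Intersecting these: cl(A) = {89, 90, 91, 92, 93}.
∂A = cl(A) ∖ int(A) = {89, 90, 91, 92, 93} ∖ {90} = {89, 91, 92, 93}.


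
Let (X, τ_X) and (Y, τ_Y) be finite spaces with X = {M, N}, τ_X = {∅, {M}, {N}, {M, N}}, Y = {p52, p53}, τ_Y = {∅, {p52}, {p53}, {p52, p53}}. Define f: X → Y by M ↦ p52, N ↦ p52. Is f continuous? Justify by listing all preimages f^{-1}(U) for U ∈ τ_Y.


f IS continuous.

Compute f^{-1}(U) for each U ∈ τ_Y:
  U = ∅: f^{-1}(U) = ∅ ∈ τ_X ✓.
  U = {p52}: f^{-1}(U) = {M, N} ∈ τ_X ✓.
  U = {p53}: f^{-1}(U) = ∅ ∈ τ_X ✓.
  U = {p52, p53}: f^{-1}(U) = {M, N} ∈ τ_X ✓.
Every preimage lies in τ_X, so f IS continuous.


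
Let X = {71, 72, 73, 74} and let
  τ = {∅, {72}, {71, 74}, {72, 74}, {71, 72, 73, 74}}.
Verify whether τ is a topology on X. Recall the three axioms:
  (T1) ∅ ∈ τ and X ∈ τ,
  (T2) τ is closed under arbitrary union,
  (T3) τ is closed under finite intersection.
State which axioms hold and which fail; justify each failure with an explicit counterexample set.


τ is NOT a topology on X.

Axiom (T1): ∅ ∈ τ? Yes; X ∈ τ? Yes.
Axiom (T2/T3): check pairwise unions and intersections of members of τ.
Counterexample for (T2): {72} ∪ {71, 74} = {71, 72, 74} ∉ τ. Therefore τ is NOT a topology.


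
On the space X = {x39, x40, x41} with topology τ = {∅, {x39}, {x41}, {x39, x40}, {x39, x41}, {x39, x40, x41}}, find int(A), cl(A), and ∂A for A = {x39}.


int(A) = {x39}, cl(A) = {x39, x40}, ∂A = {x40}.

Closed sets in (X, τ) are complements of opens:
  closed(X, τ) = {∅, {x40}, {x41}, {x39, x40}, {x40, x41}, {x39, x40, x41}}.
int(A) = ⋃ {U ∈ τ : U ⊆ A}. Opens contained in A: ∅, {x39}.
Taking the union of these: int(A) = {x39}.
cl(A) = ⋂ {C closed : A ⊆ C}. Closed sets containing A: {x39, x40}, {x39, x40, x41}.
Intersecting these: cl(A) = {x39, x40}.
∂A = cl(A) ∖ int(A) = {x39, x40} ∖ {x39} = {x40}.


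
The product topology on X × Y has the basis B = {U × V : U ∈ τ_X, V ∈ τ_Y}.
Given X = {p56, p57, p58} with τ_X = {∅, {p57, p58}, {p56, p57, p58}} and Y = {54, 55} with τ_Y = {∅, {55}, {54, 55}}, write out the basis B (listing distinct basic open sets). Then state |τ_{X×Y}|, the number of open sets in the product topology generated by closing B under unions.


Basis B = {∅ × ∅, {p57, p58} × {55}, {p56, p57, p58} × {55}, {p57, p58} × {54, 55}, {p56, p57, p58} × {54, 55}}; |τ_{X×Y}| = 6.

Enumerate products U × V with U ∈ τ_X, V ∈ τ_Y (deduplicated):
  ∅ × ∅ = {} (∅)
  {p57, p58} × {55} = {(p57,55), (p58,55)}
  {p56, p57, p58} × {55} = {(p56,55), (p57,55), (p58,55)}
  {p57, p58} × {54, 55} = {(p57,54), (p57,55), (p58,54), (p58,55)}
  {p56, p57, p58} × {54, 55} = {(p56,54), (p56,55), (p57,54), (p57,55), (p58,54), (p58,55)}
These 5 distinct sets form the basis B.
Close under arbitrary unions to get τ_{X×Y}; counting gives |τ_{X×Y}| = 6.


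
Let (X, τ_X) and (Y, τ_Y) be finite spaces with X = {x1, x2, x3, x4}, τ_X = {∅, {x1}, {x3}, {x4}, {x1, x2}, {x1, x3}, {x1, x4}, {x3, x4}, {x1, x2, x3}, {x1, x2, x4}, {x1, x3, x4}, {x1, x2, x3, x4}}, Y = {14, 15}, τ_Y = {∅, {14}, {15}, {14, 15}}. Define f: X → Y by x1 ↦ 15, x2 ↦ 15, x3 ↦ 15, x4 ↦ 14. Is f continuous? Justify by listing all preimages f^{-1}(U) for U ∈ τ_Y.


f IS continuous.

Compute f^{-1}(U) for each U ∈ τ_Y:
  U = ∅: f^{-1}(U) = ∅ ∈ τ_X ✓.
  U = {14}: f^{-1}(U) = {x4} ∈ τ_X ✓.
  U = {15}: f^{-1}(U) = {x1, x2, x3} ∈ τ_X ✓.
  U = {14, 15}: f^{-1}(U) = {x1, x2, x3, x4} ∈ τ_X ✓.
Every preimage lies in τ_X, so f IS continuous.


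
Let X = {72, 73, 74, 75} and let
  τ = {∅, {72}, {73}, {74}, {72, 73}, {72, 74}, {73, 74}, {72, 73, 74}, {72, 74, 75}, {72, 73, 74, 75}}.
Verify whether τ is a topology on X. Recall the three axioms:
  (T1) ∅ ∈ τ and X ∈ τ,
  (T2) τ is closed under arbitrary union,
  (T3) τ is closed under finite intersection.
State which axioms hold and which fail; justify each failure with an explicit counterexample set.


τ IS a topology on X.

Axiom (T1): ∅ ∈ τ? Yes; X ∈ τ? Yes.
Axiom (T2/T3): check pairwise unions and intersections of members of τ.
All pairwise intersections and unions checked — each lies in τ. Therefore τ satisfies (T1), (T2), (T3): it IS a topology on X.


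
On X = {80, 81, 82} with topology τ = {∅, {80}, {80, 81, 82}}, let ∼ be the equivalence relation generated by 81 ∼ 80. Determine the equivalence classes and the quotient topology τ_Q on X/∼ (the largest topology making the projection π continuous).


X/∼ = {[80=81], [82]}; |τ_Q| = 2.

Equivalence classes: [80=81], [82].
Quotient map π: X → X/∼ sends 80 ↦ [80=81], 81 ↦ [80=81], 82 ↦ [82].
For each subset V ⊆ X/∼, compute π^{-1}(V) ⊆ X and check whether π^{-1}(V) ∈ τ. V is open in τ_Q iff π^{-1}(V) ∈ τ.
  V = {}: π^{-1}(V) = ∅ ∈ τ ✓.
  V = {[80=81]}: π^{-1}(V) = {80, 81} ∉ τ ✗.
  V = {[82]}: π^{-1}(V) = {82} ∉ τ ✗.
  V = {[80=81], [82]}: π^{-1}(V) = {80, 81, 82} ∈ τ ✓.
Open sets in the quotient: τ_Q = {{}, {[80=81], [82]}} (2 elements).


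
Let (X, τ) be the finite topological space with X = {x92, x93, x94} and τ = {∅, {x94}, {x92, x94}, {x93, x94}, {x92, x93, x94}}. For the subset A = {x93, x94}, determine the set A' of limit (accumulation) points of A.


A' = {x92, x93}

For each x ∈ X, list the open sets U ∈ τ with x ∈ U, then check whether U ∩ (A ∖ {x}) ≠ ∅ for every such U.
  x = x92: opens ∋ x are {x92, x94}, {x92, x93, x94}; each meets A ∖ {x92}, so x IS a limit point.
  x = x93: opens ∋ x are {x93, x94}, {x92, x93, x94}; each meets A ∖ {x93}, so x IS a limit point.
  x = x94: open {x94} ∋ x has {x94} ∩ (A ∖ {x94}) = ∅, so x is NOT a limit point.
Collecting: A' = {x92, x93}.


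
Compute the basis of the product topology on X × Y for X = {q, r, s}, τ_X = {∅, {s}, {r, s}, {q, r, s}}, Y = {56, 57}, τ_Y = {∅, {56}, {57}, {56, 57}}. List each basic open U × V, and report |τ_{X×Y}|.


Basis B = {∅ × ∅, {s} × {56}, {s} × {57}, {r, s} × {56}, {r, s} × {57}, {s} × {56, 57}, {q, r, s} × {56}, {q, r, s} × {57}, {r, s} × {56, 57}, {q, r, s} × {56, 57}}; |τ_{X×Y}| = 16.

Enumerate products U × V with U ∈ τ_X, V ∈ τ_Y (deduplicated):
  ∅ × ∅ = {} (∅)
  {s} × {56} = {(s,56)}
  {s} × {57} = {(s,57)}
  {r, s} × {56} = {(r,56), (s,56)}
  {r, s} × {57} = {(r,57), (s,57)}
  {s} × {56, 57} = {(s,56), (s,57)}
  {q, r, s} × {56} = {(q,56), (r,56), (s,56)}
  {q, r, s} × {57} = {(q,57), (r,57), (s,57)}
  {r, s} × {56, 57} = {(r,56), (r,57), (s,56), (s,57)}
  {q, r, s} × {56, 57} = {(q,56), (q,57), (r,56), (r,57), (s,56), (s,57)}
These 10 distinct sets form the basis B.
Close under arbitrary unions to get τ_{X×Y}; counting gives |τ_{X×Y}| = 16.


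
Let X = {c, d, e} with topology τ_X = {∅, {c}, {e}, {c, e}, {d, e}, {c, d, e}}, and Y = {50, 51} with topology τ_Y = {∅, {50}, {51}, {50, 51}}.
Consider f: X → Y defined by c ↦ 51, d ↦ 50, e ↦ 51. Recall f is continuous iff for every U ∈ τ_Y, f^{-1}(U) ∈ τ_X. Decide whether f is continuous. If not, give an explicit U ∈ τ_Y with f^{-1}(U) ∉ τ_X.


f is NOT continuous.

Compute f^{-1}(U) for each U ∈ τ_Y:
  U = ∅: f^{-1}(U) = ∅ ∈ τ_X ✓.
  U = {50}: f^{-1}(U) = {d} ∉ τ_X ✗.
  U = {51}: f^{-1}(U) = {c, e} ∈ τ_X ✓.
  U = {50, 51}: f^{-1}(U) = {c, d, e} ∈ τ_X ✓.
Found U = {50} with f^{-1}(U) = {d} not in τ_X. Therefore f is NOT continuous.


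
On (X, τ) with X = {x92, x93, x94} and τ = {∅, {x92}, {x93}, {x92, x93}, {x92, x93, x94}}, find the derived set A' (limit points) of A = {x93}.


A' = {x94}

For each x ∈ X, list the open sets U ∈ τ with x ∈ U, then check whether U ∩ (A ∖ {x}) ≠ ∅ for every such U.
  x = x92: open {x92} ∋ x has {x92} ∩ (A ∖ {x92}) = ∅, so x is NOT a limit point.
  x = x93: open {x93} ∋ x has {x93} ∩ (A ∖ {x93}) = ∅, so x is NOT a limit point.
  x = x94: opens ∋ x are {x92, x93, x94}; each meets A ∖ {x94}, so x IS a limit point.
Collecting: A' = {x94}.


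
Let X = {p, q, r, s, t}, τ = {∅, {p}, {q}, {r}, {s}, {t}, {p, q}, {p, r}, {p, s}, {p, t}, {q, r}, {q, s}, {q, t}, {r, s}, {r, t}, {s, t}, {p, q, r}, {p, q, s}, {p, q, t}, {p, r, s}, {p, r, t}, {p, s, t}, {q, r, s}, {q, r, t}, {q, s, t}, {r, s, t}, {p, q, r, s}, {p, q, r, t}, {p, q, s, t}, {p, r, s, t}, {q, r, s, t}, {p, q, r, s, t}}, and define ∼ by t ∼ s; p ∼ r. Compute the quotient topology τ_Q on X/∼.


X/∼ = {[p=r], [q], [s=t]}; |τ_Q| = 8.

Equivalence classes: [p=r], [q], [s=t].
Quotient map π: X → X/∼ sends p ↦ [p=r], q ↦ [q], r ↦ [p=r], s ↦ [s=t], t ↦ [s=t].
For each subset V ⊆ X/∼, compute π^{-1}(V) ⊆ X and check whether π^{-1}(V) ∈ τ. V is open in τ_Q iff π^{-1}(V) ∈ τ.
  V = {}: π^{-1}(V) = ∅ ∈ τ ✓.
  V = {[p=r]}: π^{-1}(V) = {p, r} ∈ τ ✓.
  V = {[q]}: π^{-1}(V) = {q} ∈ τ ✓.
  V = {[p=r], [q]}: π^{-1}(V) = {p, q, r} ∈ τ ✓.
  V = {[s=t]}: π^{-1}(V) = {s, t} ∈ τ ✓.
  V = {[p=r], [s=t]}: π^{-1}(V) = {p, r, s, t} ∈ τ ✓.
  V = {[q], [s=t]}: π^{-1}(V) = {q, s, t} ∈ τ ✓.
  V = {[p=r], [q], [s=t]}: π^{-1}(V) = {p, q, r, s, t} ∈ τ ✓.
Open sets in the quotient: τ_Q = {{}, {[p=r]}, {[q]}, {[p=r], [q]}, {[s=t]}, {[p=r], [s=t]}, {[q], [s=t]}, {[p=r], [q], [s=t]}} (8 elements).


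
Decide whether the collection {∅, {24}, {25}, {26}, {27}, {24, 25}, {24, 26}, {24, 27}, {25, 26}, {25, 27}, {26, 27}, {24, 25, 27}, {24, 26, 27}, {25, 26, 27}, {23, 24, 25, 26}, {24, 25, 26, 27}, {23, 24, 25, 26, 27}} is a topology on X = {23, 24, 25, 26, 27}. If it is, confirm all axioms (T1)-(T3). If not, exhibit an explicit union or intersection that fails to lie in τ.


τ is NOT a topology on X.

Axiom (T1): ∅ ∈ τ? Yes; X ∈ τ? Yes.
Axiom (T2/T3): check pairwise unions and intersections of members of τ.
Counterexample for (T2): {24} ∪ {25, 26} = {24, 25, 26} ∉ τ. Therefore τ is NOT a topology.


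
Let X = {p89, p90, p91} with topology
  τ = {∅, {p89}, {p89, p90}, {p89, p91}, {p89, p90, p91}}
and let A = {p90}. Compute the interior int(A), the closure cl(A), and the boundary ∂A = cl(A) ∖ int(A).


int(A) = ∅, cl(A) = {p90}, ∂A = {p90}.

Closed sets in (X, τ) are complements of opens:
  closed(X, τ) = {∅, {p90}, {p91}, {p90, p91}, {p89, p90, p91}}.
int(A) = ⋃ {U ∈ τ : U ⊆ A}. Opens contained in A: ∅.
Taking the union of these: int(A) = ∅.
cl(A) = ⋂ {C closed : A ⊆ C}. Closed sets containing A: {p90}, {p90, p91}, {p89, p90, p91}.
Intersecting these: cl(A) = {p90}.
∂A = cl(A) ∖ int(A) = {p90} ∖ ∅ = {p90}.


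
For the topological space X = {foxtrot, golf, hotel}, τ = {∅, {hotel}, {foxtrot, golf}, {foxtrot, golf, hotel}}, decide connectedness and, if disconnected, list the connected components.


(X, τ) is disconnected; components = [{hotel}, {foxtrot, golf}].

Find clopen sets (U ∈ τ with X ∖ U ∈ τ):
  U = ∅, X ∖ U = {foxtrot, golf, hotel} — both open, so U is clopen.
  U = {hotel}, X ∖ U = {foxtrot, golf} — both open, so U is clopen.
  U = {foxtrot, golf}, X ∖ U = {hotel} — both open, so U is clopen.
  U = {foxtrot, golf, hotel}, X ∖ U = ∅ — both open, so U is clopen.
Nontrivial clopen(s) exist: e.g. {foxtrot, golf}. So (X, τ) is disconnected.
Compute connected components by grouping points that agree on all clopens:
  component: {hotel}
  component: {foxtrot, golf}


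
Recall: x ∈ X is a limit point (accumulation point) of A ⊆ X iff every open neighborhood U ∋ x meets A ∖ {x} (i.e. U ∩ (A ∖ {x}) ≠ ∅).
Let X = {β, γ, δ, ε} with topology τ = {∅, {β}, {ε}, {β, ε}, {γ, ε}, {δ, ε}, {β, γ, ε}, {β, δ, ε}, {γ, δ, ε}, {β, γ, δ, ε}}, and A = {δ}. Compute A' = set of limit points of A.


A' = ∅

For each x ∈ X, list the open sets U ∈ τ with x ∈ U, then check whether U ∩ (A ∖ {x}) ≠ ∅ for every such U.
  x = β: open {β} ∋ x has {β} ∩ (A ∖ {β}) = ∅, so x is NOT a limit point.
  x = γ: open {γ, ε} ∋ x has {γ, ε} ∩ (A ∖ {γ}) = ∅, so x is NOT a limit point.
  x = δ: open {δ, ε} ∋ x has {δ, ε} ∩ (A ∖ {δ}) = ∅, so x is NOT a limit point.
  x = ε: open {ε} ∋ x has {ε} ∩ (A ∖ {ε}) = ∅, so x is NOT a limit point.
Collecting: A' = ∅.


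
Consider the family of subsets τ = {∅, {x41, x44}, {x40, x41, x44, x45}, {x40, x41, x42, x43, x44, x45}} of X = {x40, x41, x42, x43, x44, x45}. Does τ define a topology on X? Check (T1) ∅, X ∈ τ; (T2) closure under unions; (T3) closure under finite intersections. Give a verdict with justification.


τ IS a topology on X.

Axiom (T1): ∅ ∈ τ? Yes; X ∈ τ? Yes.
Axiom (T2/T3): check pairwise unions and intersections of members of τ.
All pairwise intersections and unions checked — each lies in τ. Therefore τ satisfies (T1), (T2), (T3): it IS a topology on X.


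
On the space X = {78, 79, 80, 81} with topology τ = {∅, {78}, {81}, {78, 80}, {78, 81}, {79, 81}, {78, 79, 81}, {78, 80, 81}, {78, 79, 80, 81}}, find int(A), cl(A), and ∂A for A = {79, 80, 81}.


int(A) = {79, 81}, cl(A) = {79, 80, 81}, ∂A = {80}.

Closed sets in (X, τ) are complements of opens:
  closed(X, τ) = {∅, {79}, {80}, {78, 80}, {79, 80}, {79, 81}, {78, 79, 80}, {79, 80, 81}, {78, 79, 80, 81}}.
int(A) = ⋃ {U ∈ τ : U ⊆ A}. Opens contained in A: ∅, {81}, {79, 81}.
Taking the union of these: int(A) = {79, 81}.
cl(A) = ⋂ {C closed : A ⊆ C}. Closed sets containing A: {79, 80, 81}, {78, 79, 80, 81}.
Intersecting these: cl(A) = {79, 80, 81}.
∂A = cl(A) ∖ int(A) = {79, 80, 81} ∖ {79, 81} = {80}.


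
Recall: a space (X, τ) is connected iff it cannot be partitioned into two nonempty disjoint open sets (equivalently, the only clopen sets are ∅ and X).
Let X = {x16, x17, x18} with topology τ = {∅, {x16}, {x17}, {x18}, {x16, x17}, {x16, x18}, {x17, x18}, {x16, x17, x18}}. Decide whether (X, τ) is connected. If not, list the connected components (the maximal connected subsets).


(X, τ) is disconnected; components = [{x16}, {x17}, {x18}].

Find clopen sets (U ∈ τ with X ∖ U ∈ τ):
  U = ∅, X ∖ U = {x16, x17, x18} — both open, so U is clopen.
  U = {x16}, X ∖ U = {x17, x18} — both open, so U is clopen.
  U = {x17}, X ∖ U = {x16, x18} — both open, so U is clopen.
  U = {x18}, X ∖ U = {x16, x17} — both open, so U is clopen.
  U = {x16, x17}, X ∖ U = {x18} — both open, so U is clopen.
  U = {x16, x18}, X ∖ U = {x17} — both open, so U is clopen.
  U = {x17, x18}, X ∖ U = {x16} — both open, so U is clopen.
  U = {x16, x17, x18}, X ∖ U = ∅ — both open, so U is clopen.
Nontrivial clopen(s) exist: e.g. {x18}. So (X, τ) is disconnected.
Compute connected components by grouping points that agree on all clopens:
  component: {x16}
  component: {x17}
  component: {x18}


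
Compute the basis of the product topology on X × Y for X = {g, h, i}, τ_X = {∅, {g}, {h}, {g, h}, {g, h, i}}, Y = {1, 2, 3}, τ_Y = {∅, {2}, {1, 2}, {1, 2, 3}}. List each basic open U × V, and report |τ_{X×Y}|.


Basis B = {∅ × ∅, {g} × {2}, {h} × {2}, {g} × {1, 2}, {g, h} × {2}, {h} × {1, 2}, {g} × {1, 2, 3}, {g, h, i} × {2}, {h} × {1, 2, 3}, {g, h} × {1, 2}, {g, h} × {1, 2, 3}, {g, h, i} × {1, 2}, {g, h, i} × {1, 2, 3}}; |τ_{X×Y}| = 30.

Enumerate products U × V with U ∈ τ_X, V ∈ τ_Y (deduplicated):
  ∅ × ∅ = {} (∅)
  {g} × {2} = {(g,2)}
  {h} × {2} = {(h,2)}
  {g} × {1, 2} = {(g,1), (g,2)}
  {g, h} × {2} = {(g,2), (h,2)}
  {h} × {1, 2} = {(h,1), (h,2)}
  {g} × {1, 2, 3} = {(g,1), (g,2), (g,3)}
  {g, h, i} × {2} = {(g,2), (h,2), (i,2)}
  {h} × {1, 2, 3} = {(h,1), (h,2), (h,3)}
  {g, h} × {1, 2} = {(g,1), (g,2), (h,1), (h,2)}
  {g, h} × {1, 2, 3} = {(g,1), (g,2), (g,3), (h,1), (h,2), (h,3)}
  {g, h, i} × {1, 2} = {(g,1), (g,2), (h,1), (h,2), (i,1), (i,2)}
  {g, h, i} × {1, 2, 3} = {(g,1), (g,2), (g,3), (h,1), (h,2), (h,3), (i,1), (i,2), (i,3)}
These 13 distinct sets form the basis B.
Close under arbitrary unions to get τ_{X×Y}; counting gives |τ_{X×Y}| = 30.


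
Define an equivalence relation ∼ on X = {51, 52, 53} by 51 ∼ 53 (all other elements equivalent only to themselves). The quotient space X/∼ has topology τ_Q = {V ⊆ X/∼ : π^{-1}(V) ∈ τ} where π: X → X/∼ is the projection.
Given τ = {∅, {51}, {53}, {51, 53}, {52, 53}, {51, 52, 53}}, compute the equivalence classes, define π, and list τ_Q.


X/∼ = {[51=53], [52]}; |τ_Q| = 3.

Equivalence classes: [51=53], [52].
Quotient map π: X → X/∼ sends 51 ↦ [51=53], 52 ↦ [52], 53 ↦ [51=53].
For each subset V ⊆ X/∼, compute π^{-1}(V) ⊆ X and check whether π^{-1}(V) ∈ τ. V is open in τ_Q iff π^{-1}(V) ∈ τ.
  V = {}: π^{-1}(V) = ∅ ∈ τ ✓.
  V = {[51=53]}: π^{-1}(V) = {51, 53} ∈ τ ✓.
  V = {[52]}: π^{-1}(V) = {52} ∉ τ ✗.
  V = {[51=53], [52]}: π^{-1}(V) = {51, 52, 53} ∈ τ ✓.
Open sets in the quotient: τ_Q = {{}, {[51=53]}, {[51=53], [52]}} (3 elements).


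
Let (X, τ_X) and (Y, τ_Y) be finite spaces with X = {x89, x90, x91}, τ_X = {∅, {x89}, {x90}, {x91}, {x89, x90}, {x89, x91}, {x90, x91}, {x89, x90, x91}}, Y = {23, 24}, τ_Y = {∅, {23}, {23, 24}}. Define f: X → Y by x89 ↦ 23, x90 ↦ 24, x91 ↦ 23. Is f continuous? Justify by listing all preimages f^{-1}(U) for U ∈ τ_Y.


f IS continuous.

Compute f^{-1}(U) for each U ∈ τ_Y:
  U = ∅: f^{-1}(U) = ∅ ∈ τ_X ✓.
  U = {23}: f^{-1}(U) = {x89, x91} ∈ τ_X ✓.
  U = {23, 24}: f^{-1}(U) = {x89, x90, x91} ∈ τ_X ✓.
Every preimage lies in τ_X, so f IS continuous.


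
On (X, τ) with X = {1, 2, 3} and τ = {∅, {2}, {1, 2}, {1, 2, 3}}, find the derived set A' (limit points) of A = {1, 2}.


A' = {1, 3}

For each x ∈ X, list the open sets U ∈ τ with x ∈ U, then check whether U ∩ (A ∖ {x}) ≠ ∅ for every such U.
  x = 1: opens ∋ x are {1, 2}, {1, 2, 3}; each meets A ∖ {1}, so x IS a limit point.
  x = 2: open {2} ∋ x has {2} ∩ (A ∖ {2}) = ∅, so x is NOT a limit point.
  x = 3: opens ∋ x are {1, 2, 3}; each meets A ∖ {3}, so x IS a limit point.
Collecting: A' = {1, 3}.


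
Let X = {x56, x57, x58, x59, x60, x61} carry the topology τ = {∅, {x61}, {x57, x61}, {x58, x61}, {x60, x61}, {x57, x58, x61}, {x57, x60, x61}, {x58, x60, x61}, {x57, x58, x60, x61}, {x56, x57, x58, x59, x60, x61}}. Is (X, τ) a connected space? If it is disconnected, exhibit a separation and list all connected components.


(X, τ) is connected.

Find clopen sets (U ∈ τ with X ∖ U ∈ τ):
  U = ∅, X ∖ U = {x56, x57, x58, x59, x60, x61} — both open, so U is clopen.
  U = {x56, x57, x58, x59, x60, x61}, X ∖ U = ∅ — both open, so U is clopen.
Only trivial clopens (∅ and X) exist, so (X, τ) is connected.
Compute connected components by grouping points that agree on all clopens:
  component: {x56, x57, x58, x59, x60, x61}


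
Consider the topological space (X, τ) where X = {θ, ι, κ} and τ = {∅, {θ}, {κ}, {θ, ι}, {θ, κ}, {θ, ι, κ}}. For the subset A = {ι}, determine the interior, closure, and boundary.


int(A) = ∅, cl(A) = {ι}, ∂A = {ι}.

Closed sets in (X, τ) are complements of opens:
  closed(X, τ) = {∅, {ι}, {κ}, {θ, ι}, {ι, κ}, {θ, ι, κ}}.
int(A) = ⋃ {U ∈ τ : U ⊆ A}. Opens contained in A: ∅.
Taking the union of these: int(A) = ∅.
cl(A) = ⋂ {C closed : A ⊆ C}. Closed sets containing A: {ι}, {θ, ι}, {ι, κ}, {θ, ι, κ}.
Intersecting these: cl(A) = {ι}.
∂A = cl(A) ∖ int(A) = {ι} ∖ ∅ = {ι}.


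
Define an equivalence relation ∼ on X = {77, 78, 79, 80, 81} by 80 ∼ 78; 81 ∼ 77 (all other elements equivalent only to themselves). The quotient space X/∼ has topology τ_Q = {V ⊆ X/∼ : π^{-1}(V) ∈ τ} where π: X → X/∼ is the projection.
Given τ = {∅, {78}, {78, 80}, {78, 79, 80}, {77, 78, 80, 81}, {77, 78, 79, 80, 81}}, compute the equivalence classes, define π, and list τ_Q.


X/∼ = {[77=81], [78=80], [79]}; |τ_Q| = 5.

Equivalence classes: [77=81], [78=80], [79].
Quotient map π: X → X/∼ sends 77 ↦ [77=81], 78 ↦ [78=80], 79 ↦ [79], 80 ↦ [78=80], 81 ↦ [77=81].
For each subset V ⊆ X/∼, compute π^{-1}(V) ⊆ X and check whether π^{-1}(V) ∈ τ. V is open in τ_Q iff π^{-1}(V) ∈ τ.
  V = {}: π^{-1}(V) = ∅ ∈ τ ✓.
  V = {[77=81]}: π^{-1}(V) = {77, 81} ∉ τ ✗.
  V = {[78=80]}: π^{-1}(V) = {78, 80} ∈ τ ✓.
  V = {[77=81], [78=80]}: π^{-1}(V) = {77, 78, 80, 81} ∈ τ ✓.
  V = {[79]}: π^{-1}(V) = {79} ∉ τ ✗.
  V = {[77=81], [79]}: π^{-1}(V) = {77, 79, 81} ∉ τ ✗.
  V = {[78=80], [79]}: π^{-1}(V) = {78, 79, 80} ∈ τ ✓.
  V = {[77=81], [78=80], [79]}: π^{-1}(V) = {77, 78, 79, 80, 81} ∈ τ ✓.
Open sets in the quotient: τ_Q = {{}, {[78=80]}, {[77=81], [78=80]}, {[78=80], [79]}, {[77=81], [78=80], [79]}} (5 elements).


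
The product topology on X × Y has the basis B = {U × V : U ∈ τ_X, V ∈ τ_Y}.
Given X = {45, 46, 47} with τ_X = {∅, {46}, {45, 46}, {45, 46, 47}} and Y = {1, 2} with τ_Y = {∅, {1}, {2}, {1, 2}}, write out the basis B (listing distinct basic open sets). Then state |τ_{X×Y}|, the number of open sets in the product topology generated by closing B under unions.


Basis B = {∅ × ∅, {46} × {1}, {46} × {2}, {45, 46} × {1}, {45, 46} × {2}, {46} × {1, 2}, {45, 46, 47} × {1}, {45, 46, 47} × {2}, {45, 46} × {1, 2}, {45, 46, 47} × {1, 2}}; |τ_{X×Y}| = 16.

Enumerate products U × V with U ∈ τ_X, V ∈ τ_Y (deduplicated):
  ∅ × ∅ = {} (∅)
  {46} × {1} = {(46,1)}
  {46} × {2} = {(46,2)}
  {45, 46} × {1} = {(45,1), (46,1)}
  {45, 46} × {2} = {(45,2), (46,2)}
  {46} × {1, 2} = {(46,1), (46,2)}
  {45, 46, 47} × {1} = {(45,1), (46,1), (47,1)}
  {45, 46, 47} × {2} = {(45,2), (46,2), (47,2)}
  {45, 46} × {1, 2} = {(45,1), (45,2), (46,1), (46,2)}
  {45, 46, 47} × {1, 2} = {(45,1), (45,2), (46,1), (46,2), (47,1), (47,2)}
These 10 distinct sets form the basis B.
Close under arbitrary unions to get τ_{X×Y}; counting gives |τ_{X×Y}| = 16.


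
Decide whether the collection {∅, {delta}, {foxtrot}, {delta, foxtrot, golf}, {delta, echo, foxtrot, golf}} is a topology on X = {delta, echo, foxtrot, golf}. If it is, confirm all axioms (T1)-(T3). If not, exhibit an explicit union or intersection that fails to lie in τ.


τ is NOT a topology on X.

Axiom (T1): ∅ ∈ τ? Yes; X ∈ τ? Yes.
Axiom (T2/T3): check pairwise unions and intersections of members of τ.
Counterexample for (T2): {delta} ∪ {foxtrot} = {delta, foxtrot} ∉ τ. Therefore τ is NOT a topology.


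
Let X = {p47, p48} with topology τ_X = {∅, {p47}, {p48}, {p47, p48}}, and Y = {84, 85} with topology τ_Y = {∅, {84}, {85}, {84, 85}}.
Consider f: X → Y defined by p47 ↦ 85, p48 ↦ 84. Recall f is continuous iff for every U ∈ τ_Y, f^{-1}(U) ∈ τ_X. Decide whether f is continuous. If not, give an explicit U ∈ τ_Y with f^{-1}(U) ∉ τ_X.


f IS continuous.

Compute f^{-1}(U) for each U ∈ τ_Y:
  U = ∅: f^{-1}(U) = ∅ ∈ τ_X ✓.
  U = {84}: f^{-1}(U) = {p48} ∈ τ_X ✓.
  U = {85}: f^{-1}(U) = {p47} ∈ τ_X ✓.
  U = {84, 85}: f^{-1}(U) = {p47, p48} ∈ τ_X ✓.
Every preimage lies in τ_X, so f IS continuous.


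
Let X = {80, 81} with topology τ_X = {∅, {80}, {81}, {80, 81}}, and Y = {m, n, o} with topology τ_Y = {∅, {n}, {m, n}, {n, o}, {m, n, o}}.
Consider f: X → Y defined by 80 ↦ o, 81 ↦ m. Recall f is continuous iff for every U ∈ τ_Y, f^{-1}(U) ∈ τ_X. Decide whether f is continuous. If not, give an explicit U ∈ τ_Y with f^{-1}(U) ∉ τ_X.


f IS continuous.

Compute f^{-1}(U) for each U ∈ τ_Y:
  U = ∅: f^{-1}(U) = ∅ ∈ τ_X ✓.
  U = {n}: f^{-1}(U) = ∅ ∈ τ_X ✓.
  U = {m, n}: f^{-1}(U) = {81} ∈ τ_X ✓.
  U = {n, o}: f^{-1}(U) = {80} ∈ τ_X ✓.
  U = {m, n, o}: f^{-1}(U) = {80, 81} ∈ τ_X ✓.
Every preimage lies in τ_X, so f IS continuous.


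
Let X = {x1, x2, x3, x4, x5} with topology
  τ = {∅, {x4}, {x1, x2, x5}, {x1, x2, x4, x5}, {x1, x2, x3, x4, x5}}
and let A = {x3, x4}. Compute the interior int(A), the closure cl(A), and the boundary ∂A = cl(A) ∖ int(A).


int(A) = {x4}, cl(A) = {x3, x4}, ∂A = {x3}.

Closed sets in (X, τ) are complements of opens:
  closed(X, τ) = {∅, {x3}, {x3, x4}, {x1, x2, x3, x5}, {x1, x2, x3, x4, x5}}.
int(A) = ⋃ {U ∈ τ : U ⊆ A}. Opens contained in A: ∅, {x4}.
Taking the union of these: int(A) = {x4}.
cl(A) = ⋂ {C closed : A ⊆ C}. Closed sets containing A: {x3, x4}, {x1, x2, x3, x4, x5}.
Intersecting these: cl(A) = {x3, x4}.
∂A = cl(A) ∖ int(A) = {x3, x4} ∖ {x4} = {x3}.


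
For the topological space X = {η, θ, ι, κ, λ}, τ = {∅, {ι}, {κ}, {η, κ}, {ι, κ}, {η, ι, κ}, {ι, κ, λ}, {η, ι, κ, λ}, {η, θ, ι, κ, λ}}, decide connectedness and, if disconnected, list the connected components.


(X, τ) is connected.

Find clopen sets (U ∈ τ with X ∖ U ∈ τ):
  U = ∅, X ∖ U = {η, θ, ι, κ, λ} — both open, so U is clopen.
  U = {η, θ, ι, κ, λ}, X ∖ U = ∅ — both open, so U is clopen.
Only trivial clopens (∅ and X) exist, so (X, τ) is connected.
Compute connected components by grouping points that agree on all clopens:
  component: {η, θ, ι, κ, λ}


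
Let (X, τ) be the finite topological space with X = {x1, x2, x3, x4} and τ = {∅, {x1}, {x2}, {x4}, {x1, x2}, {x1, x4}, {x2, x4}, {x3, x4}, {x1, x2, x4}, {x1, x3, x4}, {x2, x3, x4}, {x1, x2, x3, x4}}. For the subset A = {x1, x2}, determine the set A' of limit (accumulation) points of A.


A' = ∅

For each x ∈ X, list the open sets U ∈ τ with x ∈ U, then check whether U ∩ (A ∖ {x}) ≠ ∅ for every such U.
  x = x1: open {x1} ∋ x has {x1} ∩ (A ∖ {x1}) = ∅, so x is NOT a limit point.
  x = x2: open {x2} ∋ x has {x2} ∩ (A ∖ {x2}) = ∅, so x is NOT a limit point.
  x = x3: open {x3, x4} ∋ x has {x3, x4} ∩ (A ∖ {x3}) = ∅, so x is NOT a limit point.
  x = x4: open {x4} ∋ x has {x4} ∩ (A ∖ {x4}) = ∅, so x is NOT a limit point.
Collecting: A' = ∅.


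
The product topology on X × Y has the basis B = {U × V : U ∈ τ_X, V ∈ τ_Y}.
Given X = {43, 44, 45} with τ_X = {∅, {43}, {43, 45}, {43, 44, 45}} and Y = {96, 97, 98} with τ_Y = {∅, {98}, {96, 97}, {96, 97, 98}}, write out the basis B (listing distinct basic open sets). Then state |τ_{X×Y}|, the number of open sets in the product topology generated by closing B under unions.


Basis B = {∅ × ∅, {43} × {98}, {43} × {96, 97}, {43, 45} × {98}, {43} × {96, 97, 98}, {43, 44, 45} × {98}, {43, 45} × {96, 97}, {43, 45} × {96, 97, 98}, {43, 44, 45} × {96, 97}, {43, 44, 45} × {96, 97, 98}}; |τ_{X×Y}| = 16.

Enumerate products U × V with U ∈ τ_X, V ∈ τ_Y (deduplicated):
  ∅ × ∅ = {} (∅)
  {43} × {98} = {(43,98)}
  {43} × {96, 97} = {(43,96), (43,97)}
  {43, 45} × {98} = {(43,98), (45,98)}
  {43} × {96, 97, 98} = {(43,96), (43,97), (43,98)}
  {43, 44, 45} × {98} = {(43,98), (44,98), (45,98)}
  {43, 45} × {96, 97} = {(43,96), (43,97), (45,96), (45,97)}
  {43, 45} × {96, 97, 98} = {(43,96), (43,97), (43,98), (45,96), (45,97), (45,98)}
  {43, 44, 45} × {96, 97} = {(43,96), (43,97), (44,96), (44,97), (45,96), (45,97)}
  {43, 44, 45} × {96, 97, 98} = {(43,96), (43,97), (43,98), (44,96), (44,97), (44,98), (45,96), (45,97), (45,98)}
These 10 distinct sets form the basis B.
Close under arbitrary unions to get τ_{X×Y}; counting gives |τ_{X×Y}| = 16.


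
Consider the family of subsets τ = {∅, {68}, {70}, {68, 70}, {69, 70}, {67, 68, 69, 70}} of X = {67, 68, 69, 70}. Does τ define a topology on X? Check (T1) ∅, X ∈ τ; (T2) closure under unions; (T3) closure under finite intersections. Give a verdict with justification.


τ is NOT a topology on X.

Axiom (T1): ∅ ∈ τ? Yes; X ∈ τ? Yes.
Axiom (T2/T3): check pairwise unions and intersections of members of τ.
Counterexample for (T2): {68} ∪ {69, 70} = {68, 69, 70} ∉ τ. Therefore τ is NOT a topology.


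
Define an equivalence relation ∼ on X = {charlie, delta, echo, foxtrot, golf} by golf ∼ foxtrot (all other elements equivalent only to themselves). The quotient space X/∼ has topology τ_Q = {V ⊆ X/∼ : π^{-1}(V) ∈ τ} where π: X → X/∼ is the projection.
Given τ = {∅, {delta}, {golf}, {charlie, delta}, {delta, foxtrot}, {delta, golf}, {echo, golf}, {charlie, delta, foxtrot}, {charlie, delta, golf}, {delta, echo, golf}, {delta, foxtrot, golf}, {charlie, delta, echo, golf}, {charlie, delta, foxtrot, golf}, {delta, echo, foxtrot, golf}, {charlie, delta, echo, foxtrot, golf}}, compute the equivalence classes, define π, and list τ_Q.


X/∼ = {[charlie], [delta], [echo], [foxtrot=golf]}; |τ_Q| = 7.

Equivalence classes: [charlie], [delta], [echo], [foxtrot=golf].
Quotient map π: X → X/∼ sends charlie ↦ [charlie], delta ↦ [delta], echo ↦ [echo], foxtrot ↦ [foxtrot=golf], golf ↦ [foxtrot=golf].
For each subset V ⊆ X/∼, compute π^{-1}(V) ⊆ X and check whether π^{-1}(V) ∈ τ. V is open in τ_Q iff π^{-1}(V) ∈ τ.
  V = {}: π^{-1}(V) = ∅ ∈ τ ✓.
  V = {[charlie]}: π^{-1}(V) = {charlie} ∉ τ ✗.
  V = {[delta]}: π^{-1}(V) = {delta} ∈ τ ✓.
  V = {[charlie], [delta]}: π^{-1}(V) = {charlie, delta} ∈ τ ✓.
  V = {[echo]}: π^{-1}(V) = {echo} ∉ τ ✗.
  V = {[charlie], [echo]}: π^{-1}(V) = {charlie, echo} ∉ τ ✗.
  V = {[delta], [echo]}: π^{-1}(V) = {delta, echo} ∉ τ ✗.
  V = {[charlie], [delta], [echo]}: π^{-1}(V) = {charlie, delta, echo} ∉ τ ✗.
  V = {[foxtrot=golf]}: π^{-1}(V) = {foxtrot, golf} ∉ τ ✗.
  V = {[charlie], [foxtrot=golf]}: π^{-1}(V) = {charlie, foxtrot, golf} ∉ τ ✗.
  V = {[delta], [foxtrot=golf]}: π^{-1}(V) = {delta, foxtrot, golf} ∈ τ ✓.
  V = {[charlie], [delta], [foxtrot=golf]}: π^{-1}(V) = {charlie, delta, foxtrot, golf} ∈ τ ✓.
  V = {[echo], [foxtrot=golf]}: π^{-1}(V) = {echo, foxtrot, golf} ∉ τ ✗.
  V = {[charlie], [echo], [foxtrot=golf]}: π^{-1}(V) = {charlie, echo, foxtrot, golf} ∉ τ ✗.
  V = {[delta], [echo], [foxtrot=golf]}: π^{-1}(V) = {delta, echo, foxtrot, golf} ∈ τ ✓.
  V = {[charlie], [delta], [echo], [foxtrot=golf]}: π^{-1}(V) = {charlie, delta, echo, foxtrot, golf} ∈ τ ✓.
Open sets in the quotient: τ_Q = {{}, {[delta]}, {[charlie], [delta]}, {[delta], [foxtrot=golf]}, {[charlie], [delta], [foxtrot=golf]}, {[delta], [echo], [foxtrot=golf]}, {[charlie], [delta], [echo], [foxtrot=golf]}} (7 elements).
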